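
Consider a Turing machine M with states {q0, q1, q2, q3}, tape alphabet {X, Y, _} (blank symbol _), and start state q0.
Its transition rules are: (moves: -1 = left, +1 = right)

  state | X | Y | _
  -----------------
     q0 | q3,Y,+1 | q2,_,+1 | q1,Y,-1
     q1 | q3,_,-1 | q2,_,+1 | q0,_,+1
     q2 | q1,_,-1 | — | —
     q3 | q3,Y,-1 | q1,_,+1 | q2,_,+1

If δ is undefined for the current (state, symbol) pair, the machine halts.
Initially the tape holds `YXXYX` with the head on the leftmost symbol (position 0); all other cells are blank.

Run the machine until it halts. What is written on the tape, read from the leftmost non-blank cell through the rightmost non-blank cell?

YX

state=q0 head=0 tape=[Y]XXYX   (q0,Y)→(q2,_,+1)
state=q2 head=1 tape=_[X]XYX   (q2,X)→(q1,_,-1)
state=q1 head=0 tape=[_]_XYX   (q1,_)→(q0,_,+1)
state=q0 head=1 tape=_[_]XYX   (q0,_)→(q1,Y,-1)
state=q1 head=0 tape=[_]YXYX   (q1,_)→(q0,_,+1)
state=q0 head=1 tape=_[Y]XYX   (q0,Y)→(q2,_,+1)
state=q2 head=2 tape=__[X]YX   (q2,X)→(q1,_,-1)
state=q1 head=1 tape=_[_]_YX   (q1,_)→(q0,_,+1)
state=q0 head=2 tape=__[_]YX   (q0,_)→(q1,Y,-1)
state=q1 head=1 tape=_[_]YYX   (q1,_)→(q0,_,+1)
state=q0 head=2 tape=__[Y]YX   (q0,Y)→(q2,_,+1)
state=q2 head=3 tape=___[Y]X
The non-blank tape span at halt is YX.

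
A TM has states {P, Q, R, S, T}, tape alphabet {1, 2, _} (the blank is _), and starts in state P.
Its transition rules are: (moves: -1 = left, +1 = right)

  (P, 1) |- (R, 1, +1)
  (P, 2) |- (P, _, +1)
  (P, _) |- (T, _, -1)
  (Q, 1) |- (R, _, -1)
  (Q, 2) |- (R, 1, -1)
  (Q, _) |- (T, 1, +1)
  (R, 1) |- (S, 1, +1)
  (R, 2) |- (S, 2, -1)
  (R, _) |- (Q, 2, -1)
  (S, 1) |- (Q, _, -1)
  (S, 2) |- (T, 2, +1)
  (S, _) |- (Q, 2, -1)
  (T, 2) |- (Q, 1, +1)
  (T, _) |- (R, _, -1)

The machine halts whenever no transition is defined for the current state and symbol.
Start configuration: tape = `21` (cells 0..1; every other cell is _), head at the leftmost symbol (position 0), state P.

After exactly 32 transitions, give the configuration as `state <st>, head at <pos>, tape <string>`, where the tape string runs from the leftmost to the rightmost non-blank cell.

state R, head at 0, tape 11111222

state=P head=0 tape=___[2]1___   (P,2)→(P,_,+1)
state=P head=1 tape=____[1]___   (P,1)→(R,1,+1)
state=R head=2 tape=____1[_]__   (R,_)→(Q,2,-1)
state=Q head=1 tape=____[1]2__   (Q,1)→(R,_,-1)
state=R head=0 tape=___[_]_2__   (R,_)→(Q,2,-1)
state=Q head=-1 tape=__[_]2_2__   (Q,_)→(T,1,+1)
state=T head=0 tape=__1[2]_2__   (T,2)→(Q,1,+1)
state=Q head=1 tape=__11[_]2__   (Q,_)→(T,1,+1)
state=T head=2 tape=__111[2]__   (T,2)→(Q,1,+1)
state=Q head=3 tape=__1111[_]_   (Q,_)→(T,1,+1)
state=T head=4 tape=__11111[_]   (T,_)→(R,_,-1)
state=R head=3 tape=__1111[1]_   (R,1)→(S,1,+1)
state=S head=4 tape=__11111[_]   (S,_)→(Q,2,-1)
state=Q head=3 tape=__1111[1]2   (Q,1)→(R,_,-1)
state=R head=2 tape=__111[1]_2   (R,1)→(S,1,+1)
state=S head=3 tape=__1111[_]2   (S,_)→(Q,2,-1)
state=Q head=2 tape=__111[1]22   (Q,1)→(R,_,-1)
state=R head=1 tape=__11[1]_22   (R,1)→(S,1,+1)
state=S head=2 tape=__111[_]22   (S,_)→(Q,2,-1)
state=Q head=1 tape=__11[1]222   (Q,1)→(R,_,-1)
state=R head=0 tape=__1[1]_222   (R,1)→(S,1,+1)
state=S head=1 tape=__11[_]222   (S,_)→(Q,2,-1)
state=Q head=0 tape=__1[1]2222   (Q,1)→(R,_,-1)
state=R head=-1 tape=__[1]_2222   (R,1)→(S,1,+1)
state=S head=0 tape=__1[_]2222   (S,_)→(Q,2,-1)
state=Q head=-1 tape=__[1]22222   (Q,1)→(R,_,-1)
state=R head=-2 tape=_[_]_22222   (R,_)→(Q,2,-1)
state=Q head=-3 tape=[_]2_22222   (Q,_)→(T,1,+1)
state=T head=-2 tape=1[2]_22222   (T,2)→(Q,1,+1)
state=Q head=-1 tape=11[_]22222   (Q,_)→(T,1,+1)
state=T head=0 tape=111[2]2222   (T,2)→(Q,1,+1)
state=Q head=1 tape=1111[2]222   (Q,2)→(R,1,-1)
state=R head=0 tape=111[1]1222
After 32 steps: state R, head at 0, tape 11111222.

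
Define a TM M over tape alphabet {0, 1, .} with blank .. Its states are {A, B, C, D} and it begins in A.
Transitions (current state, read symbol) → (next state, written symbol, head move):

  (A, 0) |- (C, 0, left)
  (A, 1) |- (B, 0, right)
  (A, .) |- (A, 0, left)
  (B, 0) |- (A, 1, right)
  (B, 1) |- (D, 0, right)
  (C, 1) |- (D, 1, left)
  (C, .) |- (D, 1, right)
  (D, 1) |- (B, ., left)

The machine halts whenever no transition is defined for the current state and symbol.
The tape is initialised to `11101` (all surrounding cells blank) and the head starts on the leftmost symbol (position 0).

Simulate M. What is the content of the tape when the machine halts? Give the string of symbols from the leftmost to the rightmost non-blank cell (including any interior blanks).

A | [1]1101   read 1 → write 0, move right, go to B
B | 0[1]101   read 1 → write 0, move right, go to D
D | 00[1]01   read 1 → write ., move left, go to B
B | 0[0].01   read 0 → write 1, move right, go to A
A | 01[.]01   read . → write 0, move left, go to A
A | 0[1]001   read 1 → write 0, move right, go to B
B | 00[0]01   read 0 → write 1, move right, go to A
A | 001[0]1   read 0 → write 0, move left, go to C
C | 00[1]01   read 1 → write 1, move left, go to D
D | 0[0]101
The non-blank tape span at halt is 00101.

00101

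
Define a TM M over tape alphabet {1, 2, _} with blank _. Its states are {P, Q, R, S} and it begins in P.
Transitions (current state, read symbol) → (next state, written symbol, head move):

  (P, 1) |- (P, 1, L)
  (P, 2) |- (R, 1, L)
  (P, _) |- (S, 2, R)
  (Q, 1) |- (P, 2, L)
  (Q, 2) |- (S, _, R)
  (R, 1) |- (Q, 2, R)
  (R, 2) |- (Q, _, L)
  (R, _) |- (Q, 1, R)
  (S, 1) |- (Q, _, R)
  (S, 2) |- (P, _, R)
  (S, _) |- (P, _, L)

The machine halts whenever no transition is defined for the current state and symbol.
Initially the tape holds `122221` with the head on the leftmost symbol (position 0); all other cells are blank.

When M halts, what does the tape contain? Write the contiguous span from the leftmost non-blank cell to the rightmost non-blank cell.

state=P head=0 tape=_[1]22221_   (P,1)→(P,1,L)
state=P head=-1 tape=[_]122221_   (P,_)→(S,2,R)
state=S head=0 tape=2[1]22221_   (S,1)→(Q,_,R)
state=Q head=1 tape=2_[2]2221_   (Q,2)→(S,_,R)
state=S head=2 tape=2__[2]221_   (S,2)→(P,_,R)
state=P head=3 tape=2___[2]21_   (P,2)→(R,1,L)
state=R head=2 tape=2__[_]121_   (R,_)→(Q,1,R)
state=Q head=3 tape=2__1[1]21_   (Q,1)→(P,2,L)
state=P head=2 tape=2__[1]221_   (P,1)→(P,1,L)
state=P head=1 tape=2_[_]1221_   (P,_)→(S,2,R)
state=S head=2 tape=2_2[1]221_   (S,1)→(Q,_,R)
state=Q head=3 tape=2_2_[2]21_   (Q,2)→(S,_,R)
state=S head=4 tape=2_2__[2]1_   (S,2)→(P,_,R)
state=P head=5 tape=2_2___[1]_   (P,1)→(P,1,L)
state=P head=4 tape=2_2__[_]1_   (P,_)→(S,2,R)
state=S head=5 tape=2_2__2[1]_   (S,1)→(Q,_,R)
state=Q head=6 tape=2_2__2_[_]
The non-blank tape span at halt is 2_2__2.

2_2__2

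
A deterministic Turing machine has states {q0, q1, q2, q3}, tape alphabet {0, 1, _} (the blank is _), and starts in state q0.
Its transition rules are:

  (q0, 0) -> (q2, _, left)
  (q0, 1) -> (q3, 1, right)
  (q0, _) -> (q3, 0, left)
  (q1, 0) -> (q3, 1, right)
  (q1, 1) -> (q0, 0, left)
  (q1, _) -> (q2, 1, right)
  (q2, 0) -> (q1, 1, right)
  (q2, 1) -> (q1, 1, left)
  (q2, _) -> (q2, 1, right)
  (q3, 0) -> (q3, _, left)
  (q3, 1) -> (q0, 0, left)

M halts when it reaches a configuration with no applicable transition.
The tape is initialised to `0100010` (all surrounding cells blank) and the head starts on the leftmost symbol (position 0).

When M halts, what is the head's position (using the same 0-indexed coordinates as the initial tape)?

q0 | ___[0]100010   read 0 → write _, move left, go to q2
q2 | __[_]_100010   read _ → write 1, move right, go to q2
q2 | __1[_]100010   read _ → write 1, move right, go to q2
q2 | __11[1]00010   read 1 → write 1, move left, go to q1
q1 | __1[1]100010   read 1 → write 0, move left, go to q0
q0 | __[1]0100010   read 1 → write 1, move right, go to q3
q3 | __1[0]100010   read 0 → write _, move left, go to q3
q3 | __[1]_100010   read 1 → write 0, move left, go to q0
q0 | _[_]0_100010   read _ → write 0, move left, go to q3
q3 | [_]00_100010
At halt the head is at cell -3.

-3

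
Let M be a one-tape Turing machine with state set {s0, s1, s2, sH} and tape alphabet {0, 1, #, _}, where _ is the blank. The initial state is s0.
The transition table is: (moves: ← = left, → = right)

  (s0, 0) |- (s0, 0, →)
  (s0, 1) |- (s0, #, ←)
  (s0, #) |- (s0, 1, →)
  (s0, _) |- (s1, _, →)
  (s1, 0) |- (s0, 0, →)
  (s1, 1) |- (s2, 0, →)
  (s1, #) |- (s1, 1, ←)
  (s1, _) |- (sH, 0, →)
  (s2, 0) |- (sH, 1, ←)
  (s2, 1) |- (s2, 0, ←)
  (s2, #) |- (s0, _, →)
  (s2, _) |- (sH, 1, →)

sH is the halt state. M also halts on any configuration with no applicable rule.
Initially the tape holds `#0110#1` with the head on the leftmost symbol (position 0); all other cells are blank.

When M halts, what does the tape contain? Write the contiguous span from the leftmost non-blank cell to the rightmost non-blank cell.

1011011_0

s0 | [#]0110#1___   read # → write 1, move →, go to s0
s0 | 1[0]110#1___   read 0 → write 0, move →, go to s0
s0 | 10[1]10#1___   read 1 → write #, move ←, go to s0
s0 | 1[0]#10#1___   read 0 → write 0, move →, go to s0
s0 | 10[#]10#1___   read # → write 1, move →, go to s0
s0 | 101[1]0#1___   read 1 → write #, move ←, go to s0
s0 | 10[1]#0#1___   read 1 → write #, move ←, go to s0
s0 | 1[0]##0#1___   read 0 → write 0, move →, go to s0
s0 | 10[#]#0#1___   read # → write 1, move →, go to s0
s0 | 101[#]0#1___   read # → write 1, move →, go to s0
s0 | 1011[0]#1___   read 0 → write 0, move →, go to s0
s0 | 10110[#]1___   read # → write 1, move →, go to s0
s0 | 101101[1]___   read 1 → write #, move ←, go to s0
s0 | 10110[1]#___   read 1 → write #, move ←, go to s0
s0 | 1011[0]##___   read 0 → write 0, move →, go to s0
s0 | 10110[#]#___   read # → write 1, move →, go to s0
s0 | 101101[#]___   read # → write 1, move →, go to s0
s0 | 1011011[_]__   read _ → write _, move →, go to s1
s1 | 1011011_[_]_   read _ → write 0, move →, go to sH
sH | 1011011_0[_]
The non-blank tape span at halt is 1011011_0.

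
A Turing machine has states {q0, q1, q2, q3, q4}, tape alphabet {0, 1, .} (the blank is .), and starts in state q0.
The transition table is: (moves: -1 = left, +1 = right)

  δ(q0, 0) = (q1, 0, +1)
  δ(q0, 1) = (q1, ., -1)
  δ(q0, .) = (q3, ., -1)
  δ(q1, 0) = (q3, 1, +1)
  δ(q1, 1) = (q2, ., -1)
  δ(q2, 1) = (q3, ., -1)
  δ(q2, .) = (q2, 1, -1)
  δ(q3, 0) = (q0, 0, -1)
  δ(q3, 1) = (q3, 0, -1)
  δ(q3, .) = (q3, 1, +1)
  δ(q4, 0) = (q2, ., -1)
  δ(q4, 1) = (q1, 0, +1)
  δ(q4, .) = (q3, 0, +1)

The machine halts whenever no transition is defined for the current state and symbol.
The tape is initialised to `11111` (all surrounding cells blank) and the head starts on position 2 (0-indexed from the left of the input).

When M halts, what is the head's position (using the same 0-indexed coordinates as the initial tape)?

-3

q0 | ...11[1]11   read 1 → write ., move -1, go to q1
q1 | ...1[1].11   read 1 → write ., move -1, go to q2
q2 | ...[1]..11   read 1 → write ., move -1, go to q3
q3 | ..[.]...11   read . → write 1, move +1, go to q3
q3 | ..1[.]..11   read . → write 1, move +1, go to q3
q3 | ..11[.].11   read . → write 1, move +1, go to q3
q3 | ..111[.]11   read . → write 1, move +1, go to q3
q3 | ..1111[1]1   read 1 → write 0, move -1, go to q3
q3 | ..111[1]01   read 1 → write 0, move -1, go to q3
q3 | ..11[1]001   read 1 → write 0, move -1, go to q3
q3 | ..1[1]0001   read 1 → write 0, move -1, go to q3
q3 | ..[1]00001   read 1 → write 0, move -1, go to q3
q3 | .[.]000001   read . → write 1, move +1, go to q3
q3 | .1[0]00001   read 0 → write 0, move -1, go to q0
q0 | .[1]000001   read 1 → write ., move -1, go to q1
q1 | [.].000001
At halt the head is at cell -3.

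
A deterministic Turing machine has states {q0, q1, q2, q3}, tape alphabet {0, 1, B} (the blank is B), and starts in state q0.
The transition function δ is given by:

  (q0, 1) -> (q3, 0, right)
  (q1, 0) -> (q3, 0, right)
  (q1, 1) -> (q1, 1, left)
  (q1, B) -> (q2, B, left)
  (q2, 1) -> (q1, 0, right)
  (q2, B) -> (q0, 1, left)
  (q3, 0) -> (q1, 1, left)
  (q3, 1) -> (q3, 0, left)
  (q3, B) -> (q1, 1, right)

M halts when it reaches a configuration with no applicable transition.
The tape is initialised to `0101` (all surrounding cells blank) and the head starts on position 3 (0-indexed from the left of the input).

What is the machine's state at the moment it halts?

q2

q0 | 010[1]BB   read 1 → write 0, move right, go to q3
q3 | 0100[B]B   read B → write 1, move right, go to q1
q1 | 01001[B]   read B → write B, move left, go to q2
q2 | 0100[1]B   read 1 → write 0, move right, go to q1
q1 | 01000[B]   read B → write B, move left, go to q2
q2 | 0100[0]B
No transition is defined for (q2, 0); M halts in state q2.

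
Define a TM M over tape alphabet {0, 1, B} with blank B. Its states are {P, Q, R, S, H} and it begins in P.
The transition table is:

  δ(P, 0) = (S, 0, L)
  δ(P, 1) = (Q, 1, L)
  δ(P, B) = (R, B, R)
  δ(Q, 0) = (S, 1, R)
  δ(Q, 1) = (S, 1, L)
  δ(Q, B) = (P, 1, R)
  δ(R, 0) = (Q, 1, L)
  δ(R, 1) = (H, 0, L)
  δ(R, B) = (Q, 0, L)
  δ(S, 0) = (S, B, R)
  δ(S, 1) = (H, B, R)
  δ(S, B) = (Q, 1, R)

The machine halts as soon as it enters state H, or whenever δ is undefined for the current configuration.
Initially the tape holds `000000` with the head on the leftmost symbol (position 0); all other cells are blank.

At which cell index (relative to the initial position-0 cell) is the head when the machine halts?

state=P head=0 tape=B[0]00000BBBB   (P,0)→(S,0,L)
state=S head=-1 tape=[B]000000BBBB   (S,B)→(Q,1,R)
state=Q head=0 tape=1[0]00000BBBB   (Q,0)→(S,1,R)
state=S head=1 tape=11[0]0000BBBB   (S,0)→(S,B,R)
state=S head=2 tape=11B[0]000BBBB   (S,0)→(S,B,R)
state=S head=3 tape=11BB[0]00BBBB   (S,0)→(S,B,R)
state=S head=4 tape=11BBB[0]0BBBB   (S,0)→(S,B,R)
state=S head=5 tape=11BBBB[0]BBBB   (S,0)→(S,B,R)
state=S head=6 tape=11BBBBB[B]BBB   (S,B)→(Q,1,R)
state=Q head=7 tape=11BBBBB1[B]BB   (Q,B)→(P,1,R)
state=P head=8 tape=11BBBBB11[B]B   (P,B)→(R,B,R)
state=R head=9 tape=11BBBBB11B[B]   (R,B)→(Q,0,L)
state=Q head=8 tape=11BBBBB11[B]0   (Q,B)→(P,1,R)
state=P head=9 tape=11BBBBB111[0]   (P,0)→(S,0,L)
state=S head=8 tape=11BBBBB11[1]0   (S,1)→(H,B,R)
state=H head=9 tape=11BBBBB11B[0]
At halt the head is at cell 9.

9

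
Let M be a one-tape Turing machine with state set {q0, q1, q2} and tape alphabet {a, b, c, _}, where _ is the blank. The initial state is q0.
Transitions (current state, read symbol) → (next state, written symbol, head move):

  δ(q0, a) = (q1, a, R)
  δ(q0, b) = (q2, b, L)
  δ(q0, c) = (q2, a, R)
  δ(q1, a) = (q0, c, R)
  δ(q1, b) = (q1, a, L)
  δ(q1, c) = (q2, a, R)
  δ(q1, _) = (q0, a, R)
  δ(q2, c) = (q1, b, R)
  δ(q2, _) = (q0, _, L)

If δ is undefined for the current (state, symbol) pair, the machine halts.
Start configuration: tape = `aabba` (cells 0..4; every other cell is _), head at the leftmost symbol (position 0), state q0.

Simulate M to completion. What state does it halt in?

q0 | [a]abba__   read a → write a, move R, go to q1
q1 | a[a]bba__   read a → write c, move R, go to q0
q0 | ac[b]ba__   read b → write b, move L, go to q2
q2 | a[c]bba__   read c → write b, move R, go to q1
q1 | ab[b]ba__   read b → write a, move L, go to q1
q1 | a[b]aba__   read b → write a, move L, go to q1
q1 | [a]aaba__   read a → write c, move R, go to q0
q0 | c[a]aba__   read a → write a, move R, go to q1
q1 | ca[a]ba__   read a → write c, move R, go to q0
q0 | cac[b]a__   read b → write b, move L, go to q2
q2 | ca[c]ba__   read c → write b, move R, go to q1
q1 | cab[b]a__   read b → write a, move L, go to q1
q1 | ca[b]aa__   read b → write a, move L, go to q1
q1 | c[a]aaa__   read a → write c, move R, go to q0
q0 | cc[a]aa__   read a → write a, move R, go to q1
q1 | cca[a]a__   read a → write c, move R, go to q0
q0 | ccac[a]__   read a → write a, move R, go to q1
q1 | ccaca[_]_   read _ → write a, move R, go to q0
q0 | ccacaa[_]
No transition is defined for (q0, _); M halts in state q0.

q0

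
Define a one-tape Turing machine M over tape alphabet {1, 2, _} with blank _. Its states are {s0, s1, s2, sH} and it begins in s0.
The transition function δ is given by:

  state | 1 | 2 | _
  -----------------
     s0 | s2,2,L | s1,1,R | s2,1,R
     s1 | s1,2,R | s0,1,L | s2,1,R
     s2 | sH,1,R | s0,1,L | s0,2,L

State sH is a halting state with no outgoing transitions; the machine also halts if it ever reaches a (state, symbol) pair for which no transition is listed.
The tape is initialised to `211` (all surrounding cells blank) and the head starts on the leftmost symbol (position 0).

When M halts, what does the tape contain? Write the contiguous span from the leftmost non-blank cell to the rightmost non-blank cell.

1112122

s0 | [2]11____   read 2 → write 1, move R, go to s1
s1 | 1[1]1____   read 1 → write 2, move R, go to s1
s1 | 12[1]____   read 1 → write 2, move R, go to s1
s1 | 122[_]___   read _ → write 1, move R, go to s2
s2 | 1221[_]__   read _ → write 2, move L, go to s0
s0 | 122[1]2__   read 1 → write 2, move L, go to s2
s2 | 12[2]22__   read 2 → write 1, move L, go to s0
s0 | 1[2]122__   read 2 → write 1, move R, go to s1
s1 | 11[1]22__   read 1 → write 2, move R, go to s1
s1 | 112[2]2__   read 2 → write 1, move L, go to s0
s0 | 11[2]12__   read 2 → write 1, move R, go to s1
s1 | 111[1]2__   read 1 → write 2, move R, go to s1
s1 | 1112[2]__   read 2 → write 1, move L, go to s0
s0 | 111[2]1__   read 2 → write 1, move R, go to s1
s1 | 1111[1]__   read 1 → write 2, move R, go to s1
s1 | 11112[_]_   read _ → write 1, move R, go to s2
s2 | 111121[_]   read _ → write 2, move L, go to s0
s0 | 11112[1]2   read 1 → write 2, move L, go to s2
s2 | 1111[2]22   read 2 → write 1, move L, go to s0
s0 | 111[1]122   read 1 → write 2, move L, go to s2
s2 | 11[1]2122   read 1 → write 1, move R, go to sH
sH | 111[2]122
The non-blank tape span at halt is 1112122.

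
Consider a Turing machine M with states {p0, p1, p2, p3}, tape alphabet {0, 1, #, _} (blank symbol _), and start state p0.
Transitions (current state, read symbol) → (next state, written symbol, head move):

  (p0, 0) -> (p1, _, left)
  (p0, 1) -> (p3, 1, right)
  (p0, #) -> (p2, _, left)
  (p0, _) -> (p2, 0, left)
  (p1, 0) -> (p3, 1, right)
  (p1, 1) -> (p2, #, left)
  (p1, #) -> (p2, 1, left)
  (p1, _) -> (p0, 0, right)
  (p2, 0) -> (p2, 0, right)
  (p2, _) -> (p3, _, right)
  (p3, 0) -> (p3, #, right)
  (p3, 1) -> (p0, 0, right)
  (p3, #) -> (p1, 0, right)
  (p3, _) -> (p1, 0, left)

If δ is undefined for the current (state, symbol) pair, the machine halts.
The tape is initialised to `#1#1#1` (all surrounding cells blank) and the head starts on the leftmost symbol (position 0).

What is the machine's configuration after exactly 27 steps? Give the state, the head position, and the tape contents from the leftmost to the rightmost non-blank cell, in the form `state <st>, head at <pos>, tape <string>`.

state=p0 head=0 tape=__[#]1#1#1___   (p0,#)→(p2,_,left)
state=p2 head=-1 tape=_[_]_1#1#1___   (p2,_)→(p3,_,right)
state=p3 head=0 tape=__[_]1#1#1___   (p3,_)→(p1,0,left)
state=p1 head=-1 tape=_[_]01#1#1___   (p1,_)→(p0,0,right)
state=p0 head=0 tape=_0[0]1#1#1___   (p0,0)→(p1,_,left)
state=p1 head=-1 tape=_[0]_1#1#1___   (p1,0)→(p3,1,right)
state=p3 head=0 tape=_1[_]1#1#1___   (p3,_)→(p1,0,left)
state=p1 head=-1 tape=_[1]01#1#1___   (p1,1)→(p2,#,left)
state=p2 head=-2 tape=[_]#01#1#1___   (p2,_)→(p3,_,right)
state=p3 head=-1 tape=_[#]01#1#1___   (p3,#)→(p1,0,right)
state=p1 head=0 tape=_0[0]1#1#1___   (p1,0)→(p3,1,right)
state=p3 head=1 tape=_01[1]#1#1___   (p3,1)→(p0,0,right)
state=p0 head=2 tape=_010[#]1#1___   (p0,#)→(p2,_,left)
state=p2 head=1 tape=_01[0]_1#1___   (p2,0)→(p2,0,right)
state=p2 head=2 tape=_010[_]1#1___   (p2,_)→(p3,_,right)
state=p3 head=3 tape=_010_[1]#1___   (p3,1)→(p0,0,right)
state=p0 head=4 tape=_010_0[#]1___   (p0,#)→(p2,_,left)
state=p2 head=3 tape=_010_[0]_1___   (p2,0)→(p2,0,right)
state=p2 head=4 tape=_010_0[_]1___   (p2,_)→(p3,_,right)
state=p3 head=5 tape=_010_0_[1]___   (p3,1)→(p0,0,right)
state=p0 head=6 tape=_010_0_0[_]__   (p0,_)→(p2,0,left)
state=p2 head=5 tape=_010_0_[0]0__   (p2,0)→(p2,0,right)
state=p2 head=6 tape=_010_0_0[0]__   (p2,0)→(p2,0,right)
state=p2 head=7 tape=_010_0_00[_]_   (p2,_)→(p3,_,right)
state=p3 head=8 tape=_010_0_00_[_]   (p3,_)→(p1,0,left)
state=p1 head=7 tape=_010_0_00[_]0   (p1,_)→(p0,0,right)
state=p0 head=8 tape=_010_0_000[0]   (p0,0)→(p1,_,left)
state=p1 head=7 tape=_010_0_00[0]_
After 27 steps: state p1, head at 7, tape 010_0_000.

state p1, head at 7, tape 010_0_000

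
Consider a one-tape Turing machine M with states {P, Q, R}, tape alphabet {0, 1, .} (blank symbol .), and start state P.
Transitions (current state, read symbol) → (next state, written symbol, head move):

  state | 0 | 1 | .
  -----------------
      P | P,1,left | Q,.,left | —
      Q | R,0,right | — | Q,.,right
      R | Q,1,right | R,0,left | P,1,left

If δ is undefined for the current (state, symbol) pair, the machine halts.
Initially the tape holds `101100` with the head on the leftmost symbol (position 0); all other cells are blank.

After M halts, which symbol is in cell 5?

1

state=P head=0 tape=.[1]01100.   (P,1)→(Q,.,left)
state=Q head=-1 tape=[.].01100.   (Q,.)→(Q,.,right)
state=Q head=0 tape=.[.]01100.   (Q,.)→(Q,.,right)
state=Q head=1 tape=..[0]1100.   (Q,0)→(R,0,right)
state=R head=2 tape=..0[1]100.   (R,1)→(R,0,left)
state=R head=1 tape=..[0]0100.   (R,0)→(Q,1,right)
state=Q head=2 tape=..1[0]100.   (Q,0)→(R,0,right)
state=R head=3 tape=..10[1]00.   (R,1)→(R,0,left)
state=R head=2 tape=..1[0]000.   (R,0)→(Q,1,right)
state=Q head=3 tape=..11[0]00.   (Q,0)→(R,0,right)
state=R head=4 tape=..110[0]0.   (R,0)→(Q,1,right)
state=Q head=5 tape=..1101[0].   (Q,0)→(R,0,right)
state=R head=6 tape=..11010[.]   (R,.)→(P,1,left)
state=P head=5 tape=..1101[0]1   (P,0)→(P,1,left)
state=P head=4 tape=..110[1]11   (P,1)→(Q,.,left)
state=Q head=3 tape=..11[0].11   (Q,0)→(R,0,right)
state=R head=4 tape=..110[.]11   (R,.)→(P,1,left)
state=P head=3 tape=..11[0]111   (P,0)→(P,1,left)
state=P head=2 tape=..1[1]1111   (P,1)→(Q,.,left)
state=Q head=1 tape=..[1].1111
Cell 5 holds 1 when M halts.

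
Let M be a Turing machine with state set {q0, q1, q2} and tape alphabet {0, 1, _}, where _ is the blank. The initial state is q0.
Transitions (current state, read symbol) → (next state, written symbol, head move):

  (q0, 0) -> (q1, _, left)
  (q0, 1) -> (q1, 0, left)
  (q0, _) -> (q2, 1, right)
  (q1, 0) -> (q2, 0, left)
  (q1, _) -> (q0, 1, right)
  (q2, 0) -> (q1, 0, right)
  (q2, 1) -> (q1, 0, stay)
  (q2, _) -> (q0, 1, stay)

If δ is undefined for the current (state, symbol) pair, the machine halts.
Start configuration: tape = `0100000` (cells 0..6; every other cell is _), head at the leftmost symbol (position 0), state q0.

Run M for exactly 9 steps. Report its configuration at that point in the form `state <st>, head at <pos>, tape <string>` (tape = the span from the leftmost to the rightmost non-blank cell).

state=q0 head=0 tape=__[0]100000   (q0,0)→(q1,_,left)
state=q1 head=-1 tape=_[_]_100000   (q1,_)→(q0,1,right)
state=q0 head=0 tape=_1[_]100000   (q0,_)→(q2,1,right)
state=q2 head=1 tape=_11[1]00000   (q2,1)→(q1,0,stay)
state=q1 head=1 tape=_11[0]00000   (q1,0)→(q2,0,left)
state=q2 head=0 tape=_1[1]000000   (q2,1)→(q1,0,stay)
state=q1 head=0 tape=_1[0]000000   (q1,0)→(q2,0,left)
state=q2 head=-1 tape=_[1]0000000   (q2,1)→(q1,0,stay)
state=q1 head=-1 tape=_[0]0000000   (q1,0)→(q2,0,left)
state=q2 head=-2 tape=[_]00000000
After 9 steps: state q2, head at -2, tape 00000000.

state q2, head at -2, tape 00000000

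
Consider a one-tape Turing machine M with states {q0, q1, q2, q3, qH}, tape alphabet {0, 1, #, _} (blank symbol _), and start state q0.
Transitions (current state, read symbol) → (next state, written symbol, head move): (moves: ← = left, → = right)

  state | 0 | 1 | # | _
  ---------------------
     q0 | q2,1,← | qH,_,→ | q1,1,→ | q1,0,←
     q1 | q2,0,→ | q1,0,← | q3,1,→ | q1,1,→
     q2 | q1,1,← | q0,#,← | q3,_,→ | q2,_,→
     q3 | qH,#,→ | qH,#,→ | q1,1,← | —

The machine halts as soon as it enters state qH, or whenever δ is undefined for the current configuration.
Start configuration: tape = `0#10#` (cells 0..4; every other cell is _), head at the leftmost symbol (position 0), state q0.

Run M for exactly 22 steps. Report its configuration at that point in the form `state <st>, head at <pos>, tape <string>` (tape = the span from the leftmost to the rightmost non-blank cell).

q0 | ____[0]#10#   read 0 → write 1, move ←, go to q2
q2 | ___[_]1#10#   read _ → write _, move →, go to q2
q2 | ____[1]#10#   read 1 → write #, move ←, go to q0
q0 | ___[_]##10#   read _ → write 0, move ←, go to q1
q1 | __[_]0##10#   read _ → write 1, move →, go to q1
q1 | __1[0]##10#   read 0 → write 0, move →, go to q2
q2 | __10[#]#10#   read # → write _, move →, go to q3
q3 | __10_[#]10#   read # → write 1, move ←, go to q1
q1 | __10[_]110#   read _ → write 1, move →, go to q1
q1 | __101[1]10#   read 1 → write 0, move ←, go to q1
q1 | __10[1]010#   read 1 → write 0, move ←, go to q1
q1 | __1[0]0010#   read 0 → write 0, move →, go to q2
q2 | __10[0]010#   read 0 → write 1, move ←, go to q1
q1 | __1[0]1010#   read 0 → write 0, move →, go to q2
q2 | __10[1]010#   read 1 → write #, move ←, go to q0
q0 | __1[0]#010#   read 0 → write 1, move ←, go to q2
q2 | __[1]1#010#   read 1 → write #, move ←, go to q0
q0 | _[_]#1#010#   read _ → write 0, move ←, go to q1
q1 | [_]0#1#010#   read _ → write 1, move →, go to q1
q1 | 1[0]#1#010#   read 0 → write 0, move →, go to q2
q2 | 10[#]1#010#   read # → write _, move →, go to q3
q3 | 10_[1]#010#   read 1 → write #, move →, go to qH
qH | 10_#[#]010#
After 22 steps: state qH, head at 0, tape 10_##010#.

state qH, head at 0, tape 10_##010#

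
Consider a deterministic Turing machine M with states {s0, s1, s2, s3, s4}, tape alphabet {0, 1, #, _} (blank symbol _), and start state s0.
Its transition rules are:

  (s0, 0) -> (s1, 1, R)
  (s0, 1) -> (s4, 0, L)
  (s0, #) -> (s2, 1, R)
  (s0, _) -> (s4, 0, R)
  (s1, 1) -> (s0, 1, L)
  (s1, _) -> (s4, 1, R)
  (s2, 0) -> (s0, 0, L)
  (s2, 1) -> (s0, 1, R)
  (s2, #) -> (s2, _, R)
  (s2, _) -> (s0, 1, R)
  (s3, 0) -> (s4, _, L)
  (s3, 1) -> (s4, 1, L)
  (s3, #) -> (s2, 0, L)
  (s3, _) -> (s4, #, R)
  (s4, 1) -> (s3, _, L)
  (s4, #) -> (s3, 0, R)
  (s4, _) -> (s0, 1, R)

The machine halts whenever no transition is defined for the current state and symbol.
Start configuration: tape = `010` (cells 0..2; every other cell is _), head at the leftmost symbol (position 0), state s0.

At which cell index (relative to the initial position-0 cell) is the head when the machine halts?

state=s0 head=0 tape=___[0]10   (s0,0)→(s1,1,R)
state=s1 head=1 tape=___1[1]0   (s1,1)→(s0,1,L)
state=s0 head=0 tape=___[1]10   (s0,1)→(s4,0,L)
state=s4 head=-1 tape=__[_]010   (s4,_)→(s0,1,R)
state=s0 head=0 tape=__1[0]10   (s0,0)→(s1,1,R)
state=s1 head=1 tape=__11[1]0   (s1,1)→(s0,1,L)
state=s0 head=0 tape=__1[1]10   (s0,1)→(s4,0,L)
state=s4 head=-1 tape=__[1]010   (s4,1)→(s3,_,L)
state=s3 head=-2 tape=_[_]_010   (s3,_)→(s4,#,R)
state=s4 head=-1 tape=_#[_]010   (s4,_)→(s0,1,R)
state=s0 head=0 tape=_#1[0]10   (s0,0)→(s1,1,R)
state=s1 head=1 tape=_#11[1]0   (s1,1)→(s0,1,L)
state=s0 head=0 tape=_#1[1]10   (s0,1)→(s4,0,L)
state=s4 head=-1 tape=_#[1]010   (s4,1)→(s3,_,L)
state=s3 head=-2 tape=_[#]_010   (s3,#)→(s2,0,L)
state=s2 head=-3 tape=[_]0_010   (s2,_)→(s0,1,R)
state=s0 head=-2 tape=1[0]_010   (s0,0)→(s1,1,R)
state=s1 head=-1 tape=11[_]010   (s1,_)→(s4,1,R)
state=s4 head=0 tape=111[0]10
At halt the head is at cell 0.

0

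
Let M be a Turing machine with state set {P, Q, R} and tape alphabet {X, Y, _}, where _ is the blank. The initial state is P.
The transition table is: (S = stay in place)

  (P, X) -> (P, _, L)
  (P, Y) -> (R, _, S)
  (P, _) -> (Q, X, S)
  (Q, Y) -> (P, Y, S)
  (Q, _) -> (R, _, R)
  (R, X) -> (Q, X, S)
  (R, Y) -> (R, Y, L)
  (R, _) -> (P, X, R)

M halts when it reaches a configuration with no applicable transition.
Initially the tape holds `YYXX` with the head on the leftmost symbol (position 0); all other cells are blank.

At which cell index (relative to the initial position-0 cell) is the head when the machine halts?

-1

state=P head=0 tape=_[Y]YXX   (P,Y)→(R,_,S)
state=R head=0 tape=_[_]YXX   (R,_)→(P,X,R)
state=P head=1 tape=_X[Y]XX   (P,Y)→(R,_,S)
state=R head=1 tape=_X[_]XX   (R,_)→(P,X,R)
state=P head=2 tape=_XX[X]X   (P,X)→(P,_,L)
state=P head=1 tape=_X[X]_X   (P,X)→(P,_,L)
state=P head=0 tape=_[X]__X   (P,X)→(P,_,L)
state=P head=-1 tape=[_]___X   (P,_)→(Q,X,S)
state=Q head=-1 tape=[X]___X
At halt the head is at cell -1.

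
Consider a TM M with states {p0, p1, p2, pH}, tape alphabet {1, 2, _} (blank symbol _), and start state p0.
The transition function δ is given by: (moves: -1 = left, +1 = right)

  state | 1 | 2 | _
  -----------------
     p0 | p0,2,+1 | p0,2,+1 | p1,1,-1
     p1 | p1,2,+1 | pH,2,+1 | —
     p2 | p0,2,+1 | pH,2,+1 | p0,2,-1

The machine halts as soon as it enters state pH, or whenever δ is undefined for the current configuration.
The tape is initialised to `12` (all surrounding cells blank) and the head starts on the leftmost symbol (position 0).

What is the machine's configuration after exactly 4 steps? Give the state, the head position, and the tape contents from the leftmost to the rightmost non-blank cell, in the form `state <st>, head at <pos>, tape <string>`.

p0 | [1]2_   read 1 → write 2, move +1, go to p0
p0 | 2[2]_   read 2 → write 2, move +1, go to p0
p0 | 22[_]   read _ → write 1, move -1, go to p1
p1 | 2[2]1   read 2 → write 2, move +1, go to pH
pH | 22[1]
After 4 steps: state pH, head at 2, tape 221.

state pH, head at 2, tape 221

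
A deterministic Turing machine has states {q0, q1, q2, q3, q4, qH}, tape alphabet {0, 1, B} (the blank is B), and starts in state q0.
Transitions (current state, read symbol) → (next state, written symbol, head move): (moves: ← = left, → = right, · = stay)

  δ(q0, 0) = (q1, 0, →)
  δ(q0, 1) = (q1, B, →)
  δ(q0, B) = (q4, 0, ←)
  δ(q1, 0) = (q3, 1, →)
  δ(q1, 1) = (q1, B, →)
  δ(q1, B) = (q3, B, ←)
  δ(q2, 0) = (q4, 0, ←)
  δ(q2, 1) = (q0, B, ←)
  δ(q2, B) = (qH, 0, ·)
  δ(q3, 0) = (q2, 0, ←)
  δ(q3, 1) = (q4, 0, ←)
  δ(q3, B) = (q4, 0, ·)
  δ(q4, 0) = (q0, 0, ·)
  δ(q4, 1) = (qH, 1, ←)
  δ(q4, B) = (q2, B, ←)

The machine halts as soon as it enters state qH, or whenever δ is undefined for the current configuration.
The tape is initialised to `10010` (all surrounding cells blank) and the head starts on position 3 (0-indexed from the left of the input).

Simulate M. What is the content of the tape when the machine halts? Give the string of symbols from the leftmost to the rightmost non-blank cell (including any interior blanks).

state=q0 head=3 tape=B100[1]0BBB   (q0,1)→(q1,B,→)
state=q1 head=4 tape=B100B[0]BBB   (q1,0)→(q3,1,→)
state=q3 head=5 tape=B100B1[B]BB   (q3,B)→(q4,0,·)
state=q4 head=5 tape=B100B1[0]BB   (q4,0)→(q0,0,·)
state=q0 head=5 tape=B100B1[0]BB   (q0,0)→(q1,0,→)
state=q1 head=6 tape=B100B10[B]B   (q1,B)→(q3,B,←)
state=q3 head=5 tape=B100B1[0]BB   (q3,0)→(q2,0,←)
state=q2 head=4 tape=B100B[1]0BB   (q2,1)→(q0,B,←)
state=q0 head=3 tape=B100[B]B0BB   (q0,B)→(q4,0,←)
state=q4 head=2 tape=B10[0]0B0BB   (q4,0)→(q0,0,·)
state=q0 head=2 tape=B10[0]0B0BB   (q0,0)→(q1,0,→)
state=q1 head=3 tape=B100[0]B0BB   (q1,0)→(q3,1,→)
state=q3 head=4 tape=B1001[B]0BB   (q3,B)→(q4,0,·)
state=q4 head=4 tape=B1001[0]0BB   (q4,0)→(q0,0,·)
state=q0 head=4 tape=B1001[0]0BB   (q0,0)→(q1,0,→)
state=q1 head=5 tape=B10010[0]BB   (q1,0)→(q3,1,→)
state=q3 head=6 tape=B100101[B]B   (q3,B)→(q4,0,·)
state=q4 head=6 tape=B100101[0]B   (q4,0)→(q0,0,·)
state=q0 head=6 tape=B100101[0]B   (q0,0)→(q1,0,→)
state=q1 head=7 tape=B1001010[B]   (q1,B)→(q3,B,←)
state=q3 head=6 tape=B100101[0]B   (q3,0)→(q2,0,←)
state=q2 head=5 tape=B10010[1]0B   (q2,1)→(q0,B,←)
state=q0 head=4 tape=B1001[0]B0B   (q0,0)→(q1,0,→)
state=q1 head=5 tape=B10010[B]0B   (q1,B)→(q3,B,←)
state=q3 head=4 tape=B1001[0]B0B   (q3,0)→(q2,0,←)
state=q2 head=3 tape=B100[1]0B0B   (q2,1)→(q0,B,←)
state=q0 head=2 tape=B10[0]B0B0B   (q0,0)→(q1,0,→)
state=q1 head=3 tape=B100[B]0B0B   (q1,B)→(q3,B,←)
state=q3 head=2 tape=B10[0]B0B0B   (q3,0)→(q2,0,←)
state=q2 head=1 tape=B1[0]0B0B0B   (q2,0)→(q4,0,←)
state=q4 head=0 tape=B[1]00B0B0B   (q4,1)→(qH,1,←)
state=qH head=-1 tape=[B]100B0B0B
The non-blank tape span at halt is 100B0B0.

100B0B0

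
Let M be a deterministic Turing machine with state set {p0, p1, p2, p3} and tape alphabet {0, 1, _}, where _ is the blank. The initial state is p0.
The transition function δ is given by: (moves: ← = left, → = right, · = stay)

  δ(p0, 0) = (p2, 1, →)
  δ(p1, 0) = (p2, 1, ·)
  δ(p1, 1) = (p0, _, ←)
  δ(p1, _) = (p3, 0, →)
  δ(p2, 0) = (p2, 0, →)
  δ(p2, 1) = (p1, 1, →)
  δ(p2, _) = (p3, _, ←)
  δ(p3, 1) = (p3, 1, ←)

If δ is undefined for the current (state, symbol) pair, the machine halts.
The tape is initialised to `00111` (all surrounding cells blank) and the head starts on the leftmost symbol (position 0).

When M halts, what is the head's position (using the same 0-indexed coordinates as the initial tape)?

state=p0 head=0 tape=[0]0111   (p0,0)→(p2,1,→)
state=p2 head=1 tape=1[0]111   (p2,0)→(p2,0,→)
state=p2 head=2 tape=10[1]11   (p2,1)→(p1,1,→)
state=p1 head=3 tape=101[1]1   (p1,1)→(p0,_,←)
state=p0 head=2 tape=10[1]_1
At halt the head is at cell 2.

2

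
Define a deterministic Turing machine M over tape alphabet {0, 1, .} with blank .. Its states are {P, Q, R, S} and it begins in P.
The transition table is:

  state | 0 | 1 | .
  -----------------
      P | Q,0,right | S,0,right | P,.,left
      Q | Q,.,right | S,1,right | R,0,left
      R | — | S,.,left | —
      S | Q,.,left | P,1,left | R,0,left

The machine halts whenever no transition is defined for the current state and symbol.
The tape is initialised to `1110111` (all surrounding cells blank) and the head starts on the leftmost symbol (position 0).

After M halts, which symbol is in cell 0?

state=P head=0 tape=[1]110111   (P,1)→(S,0,right)
state=S head=1 tape=0[1]10111   (S,1)→(P,1,left)
state=P head=0 tape=[0]110111   (P,0)→(Q,0,right)
state=Q head=1 tape=0[1]10111   (Q,1)→(S,1,right)
state=S head=2 tape=01[1]0111   (S,1)→(P,1,left)
state=P head=1 tape=0[1]10111   (P,1)→(S,0,right)
state=S head=2 tape=00[1]0111   (S,1)→(P,1,left)
state=P head=1 tape=0[0]10111   (P,0)→(Q,0,right)
state=Q head=2 tape=00[1]0111   (Q,1)→(S,1,right)
state=S head=3 tape=001[0]111   (S,0)→(Q,.,left)
state=Q head=2 tape=00[1].111   (Q,1)→(S,1,right)
state=S head=3 tape=001[.]111   (S,.)→(R,0,left)
state=R head=2 tape=00[1]0111   (R,1)→(S,.,left)
state=S head=1 tape=0[0].0111   (S,0)→(Q,.,left)
state=Q head=0 tape=[0]..0111   (Q,0)→(Q,.,right)
state=Q head=1 tape=.[.].0111   (Q,.)→(R,0,left)
state=R head=0 tape=[.]0.0111
Cell 0 holds . when M halts.

.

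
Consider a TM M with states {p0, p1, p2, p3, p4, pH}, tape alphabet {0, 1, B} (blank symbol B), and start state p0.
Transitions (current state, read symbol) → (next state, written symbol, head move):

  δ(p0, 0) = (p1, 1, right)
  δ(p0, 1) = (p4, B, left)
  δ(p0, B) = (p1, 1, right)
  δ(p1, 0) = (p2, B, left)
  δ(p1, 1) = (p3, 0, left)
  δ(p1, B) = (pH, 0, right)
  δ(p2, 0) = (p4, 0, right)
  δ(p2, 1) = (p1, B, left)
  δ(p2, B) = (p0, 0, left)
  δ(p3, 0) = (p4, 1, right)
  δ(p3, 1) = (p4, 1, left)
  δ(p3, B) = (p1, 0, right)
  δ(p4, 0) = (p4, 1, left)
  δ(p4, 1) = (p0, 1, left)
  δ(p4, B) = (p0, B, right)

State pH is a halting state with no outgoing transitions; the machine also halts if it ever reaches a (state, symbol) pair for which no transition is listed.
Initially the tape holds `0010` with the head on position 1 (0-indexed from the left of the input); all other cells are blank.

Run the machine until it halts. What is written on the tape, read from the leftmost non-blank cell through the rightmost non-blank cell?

state=p0 head=1 tape=B0[0]10   (p0,0)→(p1,1,right)
state=p1 head=2 tape=B01[1]0   (p1,1)→(p3,0,left)
state=p3 head=1 tape=B0[1]00   (p3,1)→(p4,1,left)
state=p4 head=0 tape=B[0]100   (p4,0)→(p4,1,left)
state=p4 head=-1 tape=[B]1100   (p4,B)→(p0,B,right)
state=p0 head=0 tape=B[1]100   (p0,1)→(p4,B,left)
state=p4 head=-1 tape=[B]B100   (p4,B)→(p0,B,right)
state=p0 head=0 tape=B[B]100   (p0,B)→(p1,1,right)
state=p1 head=1 tape=B1[1]00   (p1,1)→(p3,0,left)
state=p3 head=0 tape=B[1]000   (p3,1)→(p4,1,left)
state=p4 head=-1 tape=[B]1000   (p4,B)→(p0,B,right)
state=p0 head=0 tape=B[1]000   (p0,1)→(p4,B,left)
state=p4 head=-1 tape=[B]B000   (p4,B)→(p0,B,right)
state=p0 head=0 tape=B[B]000   (p0,B)→(p1,1,right)
state=p1 head=1 tape=B1[0]00   (p1,0)→(p2,B,left)
state=p2 head=0 tape=B[1]B00   (p2,1)→(p1,B,left)
state=p1 head=-1 tape=[B]BB00   (p1,B)→(pH,0,right)
state=pH head=0 tape=0[B]B00
The non-blank tape span at halt is 0BB00.

0BB00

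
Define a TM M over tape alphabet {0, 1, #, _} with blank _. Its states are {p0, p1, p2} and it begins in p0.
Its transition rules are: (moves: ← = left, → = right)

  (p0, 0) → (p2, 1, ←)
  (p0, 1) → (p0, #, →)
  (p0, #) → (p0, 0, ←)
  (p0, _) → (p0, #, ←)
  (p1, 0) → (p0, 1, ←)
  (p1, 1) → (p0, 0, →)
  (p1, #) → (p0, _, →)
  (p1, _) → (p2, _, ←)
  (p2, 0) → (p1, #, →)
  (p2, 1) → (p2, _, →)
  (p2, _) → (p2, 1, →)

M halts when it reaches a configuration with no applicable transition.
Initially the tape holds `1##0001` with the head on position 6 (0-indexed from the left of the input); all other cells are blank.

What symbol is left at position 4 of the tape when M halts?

#

state=p0 head=6 tape=1##000[1]_   (p0,1)→(p0,#,→)
state=p0 head=7 tape=1##000#[_]   (p0,_)→(p0,#,←)
state=p0 head=6 tape=1##000[#]#   (p0,#)→(p0,0,←)
state=p0 head=5 tape=1##00[0]0#   (p0,0)→(p2,1,←)
state=p2 head=4 tape=1##0[0]10#   (p2,0)→(p1,#,→)
state=p1 head=5 tape=1##0#[1]0#   (p1,1)→(p0,0,→)
state=p0 head=6 tape=1##0#0[0]#   (p0,0)→(p2,1,←)
state=p2 head=5 tape=1##0#[0]1#   (p2,0)→(p1,#,→)
state=p1 head=6 tape=1##0##[1]#   (p1,1)→(p0,0,→)
state=p0 head=7 tape=1##0##0[#]   (p0,#)→(p0,0,←)
state=p0 head=6 tape=1##0##[0]0   (p0,0)→(p2,1,←)
state=p2 head=5 tape=1##0#[#]10
Cell 4 holds # when M halts.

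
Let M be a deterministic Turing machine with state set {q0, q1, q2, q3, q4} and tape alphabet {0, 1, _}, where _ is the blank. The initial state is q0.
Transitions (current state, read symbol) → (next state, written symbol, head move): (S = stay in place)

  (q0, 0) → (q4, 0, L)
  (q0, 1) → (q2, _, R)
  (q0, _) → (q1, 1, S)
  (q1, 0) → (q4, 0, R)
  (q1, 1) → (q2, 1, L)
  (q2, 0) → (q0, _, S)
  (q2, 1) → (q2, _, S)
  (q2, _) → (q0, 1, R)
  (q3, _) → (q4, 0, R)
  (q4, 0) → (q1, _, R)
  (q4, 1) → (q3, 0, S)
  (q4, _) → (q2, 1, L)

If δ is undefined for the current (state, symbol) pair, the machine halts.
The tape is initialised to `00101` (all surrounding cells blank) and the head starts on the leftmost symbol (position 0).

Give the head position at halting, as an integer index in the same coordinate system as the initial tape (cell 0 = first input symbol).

2

q0 | __[0]0101   read 0 → write 0, move L, go to q4
q4 | _[_]00101   read _ → write 1, move L, go to q2
q2 | [_]100101   read _ → write 1, move R, go to q0
q0 | 1[1]00101   read 1 → write _, move R, go to q2
q2 | 1_[0]0101   read 0 → write _, move S, go to q0
q0 | 1_[_]0101   read _ → write 1, move S, go to q1
q1 | 1_[1]0101   read 1 → write 1, move L, go to q2
q2 | 1[_]10101   read _ → write 1, move R, go to q0
q0 | 11[1]0101   read 1 → write _, move R, go to q2
q2 | 11_[0]101   read 0 → write _, move S, go to q0
q0 | 11_[_]101   read _ → write 1, move S, go to q1
q1 | 11_[1]101   read 1 → write 1, move L, go to q2
q2 | 11[_]1101   read _ → write 1, move R, go to q0
q0 | 111[1]101   read 1 → write _, move R, go to q2
q2 | 111_[1]01   read 1 → write _, move S, go to q2
q2 | 111_[_]01   read _ → write 1, move R, go to q0
q0 | 111_1[0]1   read 0 → write 0, move L, go to q4
q4 | 111_[1]01   read 1 → write 0, move S, go to q3
q3 | 111_[0]01
At halt the head is at cell 2.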